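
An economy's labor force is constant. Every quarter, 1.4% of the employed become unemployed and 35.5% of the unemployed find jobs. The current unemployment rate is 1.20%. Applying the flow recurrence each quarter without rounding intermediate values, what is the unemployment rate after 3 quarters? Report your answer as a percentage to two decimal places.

With a fixed labor force, u_{t+1} = u_t + s·(1−u_t) − f·u_t = u_t·(1−s−f) + s.
Here 1−s−f = 0.631 and s = 0.014.
u_1 = 0.012000 × 0.631 + 0.014 = 0.021572.
u_2 = 0.021572 × 0.631 + 0.014 = 0.027612.
u_3 = 0.027612 × 0.631 + 0.014 = 0.031423.

Unemployment rate after three quarters ≈ 3.14%.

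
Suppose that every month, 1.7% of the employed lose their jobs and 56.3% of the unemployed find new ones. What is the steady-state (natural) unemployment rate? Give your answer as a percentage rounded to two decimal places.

Steady-state unemployment rate ≈ 2.93%.

At steady state the flows balance: s·E = f·U, so U/(E+U) = s/(s+f).
u* = 1.7 / (1.7 + 56.3) = 1.7 / 58.00 = 2.93%.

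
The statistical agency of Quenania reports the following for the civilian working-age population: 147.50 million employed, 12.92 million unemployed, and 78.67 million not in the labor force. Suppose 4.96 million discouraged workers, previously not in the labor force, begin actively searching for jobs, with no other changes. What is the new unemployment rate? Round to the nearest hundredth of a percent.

New unemployment rate ≈ 10.81%.

Initially, labor force = 147.50 + 12.92 = 160.42 million, so u = 12.92/160.42 = 8.05%.
After the change, unemployed and labor force both rise by 4.96 → E = 147.50, U = 17.88, labor force = 165.38 million.
New unemployment rate = 17.88 / 165.38 = 10.81%.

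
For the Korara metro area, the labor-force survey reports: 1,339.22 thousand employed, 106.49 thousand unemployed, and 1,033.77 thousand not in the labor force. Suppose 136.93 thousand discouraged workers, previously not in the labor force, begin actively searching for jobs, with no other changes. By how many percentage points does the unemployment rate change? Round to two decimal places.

The unemployment rate changes by +8.01 percentage points.

Initially, labor force = 1,339.22 + 106.49 = 1,445.71 thousand, so u = 106.49/1,445.71 = 7.37%.
After the change, unemployed and labor force both rise by 136.93 → E = 1,339.22, U = 243.42, labor force = 1,582.64 thousand.
New unemployment rate = 243.42 / 1,582.64 = 15.38%.
Change = 15.38% − 7.37% = +8.01 percentage points.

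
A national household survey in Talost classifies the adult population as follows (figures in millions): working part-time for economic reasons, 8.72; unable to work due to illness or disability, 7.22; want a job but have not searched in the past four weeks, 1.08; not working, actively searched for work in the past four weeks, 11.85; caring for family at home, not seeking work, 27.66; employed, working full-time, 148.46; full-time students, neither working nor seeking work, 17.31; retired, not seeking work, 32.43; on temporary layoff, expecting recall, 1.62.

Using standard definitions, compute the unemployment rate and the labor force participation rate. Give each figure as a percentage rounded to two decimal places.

Unemployment rate ≈ 7.89%; labor force participation rate ≈ 66.57%.

Employed = 8.72 + 148.46 = 157.18 million (anyone who worked, including part-time for economic reasons, counts as employed).
Unemployed = 11.85 + 1.62 = 13.47 million (jobless and actively searching, or on temporary layoff).
Labor force = 157.18 + 13.47 = 170.65 million.
Not in labor force = 7.22 + 1.08 + 27.66 + 17.31 + 32.43 = 85.70 million (those not working and not actively searching are outside the labor force — including those who want a job but have given up searching).
Civilian working-age population = 170.65 + 85.70 = 256.35 million.
Unemployment rate = 13.47 / 170.65 = 7.89%.
Labor force participation rate = 170.65 / 256.35 = 66.57%.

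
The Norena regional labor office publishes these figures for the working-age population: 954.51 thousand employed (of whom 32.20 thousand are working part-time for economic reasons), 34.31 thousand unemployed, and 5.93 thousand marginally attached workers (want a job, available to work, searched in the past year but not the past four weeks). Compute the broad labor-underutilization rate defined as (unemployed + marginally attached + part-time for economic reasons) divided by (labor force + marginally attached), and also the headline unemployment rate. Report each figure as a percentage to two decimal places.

Broad underutilization rate ≈ 7.28%; headline unemployment rate ≈ 3.47%.

Labor force = 954.51 + 34.31 = 988.82 thousand.
Numerator = 34.31 + 5.93 + 32.20 = 72.44 thousand.
Denominator = 988.82 + 5.93 = 994.75 thousand.
Broad rate = 72.44 / 994.75 = 7.28%.
Headline unemployment rate = 34.31 / 988.82 = 3.47%.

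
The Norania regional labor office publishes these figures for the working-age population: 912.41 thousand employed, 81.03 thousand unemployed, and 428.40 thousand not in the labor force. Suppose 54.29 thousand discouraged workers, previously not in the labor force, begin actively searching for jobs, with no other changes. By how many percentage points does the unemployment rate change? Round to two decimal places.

Initially, labor force = 912.41 + 81.03 = 993.44 thousand, so u = 81.03/993.44 = 8.16%.
After the change, unemployed and labor force both rise by 54.29 → E = 912.41, U = 135.32, labor force = 1,047.73 thousand.
New unemployment rate = 135.32 / 1,047.73 = 12.92%.
Change = 12.92% − 8.16% = +4.76 percentage points.

The unemployment rate changes by +4.76 percentage points.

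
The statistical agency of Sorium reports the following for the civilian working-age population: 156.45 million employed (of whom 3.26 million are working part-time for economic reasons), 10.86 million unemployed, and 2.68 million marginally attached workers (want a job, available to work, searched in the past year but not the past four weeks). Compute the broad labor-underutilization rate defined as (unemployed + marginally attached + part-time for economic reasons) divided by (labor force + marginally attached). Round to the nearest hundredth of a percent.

Broad underutilization rate ≈ 9.88%.

Labor force = 156.45 + 10.86 = 167.31 million.
Numerator = 10.86 + 2.68 + 3.26 = 16.80 million.
Denominator = 167.31 + 2.68 = 169.99 million.
Broad rate = 16.80 / 169.99 = 9.88%.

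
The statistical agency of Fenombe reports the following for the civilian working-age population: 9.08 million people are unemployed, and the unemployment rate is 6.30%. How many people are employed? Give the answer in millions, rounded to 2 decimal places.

About 135.05 million are employed.

Labor force = U / u = 9.08 / 0.0630 ≈ 144.13 million.
Employed = labor force − unemployed = 144.13 − 9.08 = 135.05 million.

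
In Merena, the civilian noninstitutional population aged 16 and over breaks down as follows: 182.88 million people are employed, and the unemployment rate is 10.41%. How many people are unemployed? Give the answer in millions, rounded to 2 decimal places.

About 21.25 million are unemployed.

Let U be the number unemployed. The labor force is E + U, and U/(E+U) = 0.1041.
So U = 0.1041 × 182.88 / (1 − 0.1041) = 19.0378 / 0.8959 ≈ 21.25 million.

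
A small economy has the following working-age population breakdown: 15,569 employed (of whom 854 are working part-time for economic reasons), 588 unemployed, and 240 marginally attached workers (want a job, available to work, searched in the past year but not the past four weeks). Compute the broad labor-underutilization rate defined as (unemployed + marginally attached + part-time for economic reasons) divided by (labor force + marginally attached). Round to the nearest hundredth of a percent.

Labor force = 15,569 + 588 = 16,157.
Numerator = 588 + 240 + 854 = 1,682.
Denominator = 16,157 + 240 = 16,397.
Broad rate = 1,682 / 16,397 = 10.26%.

Broad underutilization rate ≈ 10.26%.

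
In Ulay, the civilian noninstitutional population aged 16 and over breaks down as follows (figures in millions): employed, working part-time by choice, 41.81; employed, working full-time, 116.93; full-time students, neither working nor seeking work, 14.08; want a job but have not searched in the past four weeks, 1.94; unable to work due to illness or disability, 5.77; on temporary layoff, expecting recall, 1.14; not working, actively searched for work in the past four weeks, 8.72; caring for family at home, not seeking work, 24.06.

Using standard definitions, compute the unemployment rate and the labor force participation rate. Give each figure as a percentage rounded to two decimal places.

Unemployment rate ≈ 5.85%; labor force participation rate ≈ 78.62%.

Employed = 41.81 + 116.93 = 158.74 million.
Unemployed = 1.14 + 8.72 = 9.86 million (jobless and actively searching, or on temporary layoff).
Labor force = 158.74 + 9.86 = 168.60 million.
Not in labor force = 14.08 + 1.94 + 5.77 + 24.06 = 45.85 million (those not working and not actively searching are outside the labor force — including those who want a job but have given up searching).
Civilian working-age population = 168.60 + 45.85 = 214.45 million.
Unemployment rate = 9.86 / 168.60 = 5.85%.
Labor force participation rate = 168.60 / 214.45 = 78.62%.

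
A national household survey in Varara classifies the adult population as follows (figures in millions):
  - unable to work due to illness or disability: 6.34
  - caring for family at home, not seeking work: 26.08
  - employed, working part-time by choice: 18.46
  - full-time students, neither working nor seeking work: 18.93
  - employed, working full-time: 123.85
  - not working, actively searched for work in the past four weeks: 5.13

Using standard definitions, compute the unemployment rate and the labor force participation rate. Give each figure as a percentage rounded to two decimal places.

Employed = 18.46 + 123.85 = 142.31 million.
Unemployed = 5.13 million.
Labor force = 142.31 + 5.13 = 147.44 million.
Not in labor force = 6.34 + 26.08 + 18.93 = 51.35 million (those not working and not actively searching are outside the labor force).
Civilian working-age population = 147.44 + 51.35 = 198.79 million.
Unemployment rate = 5.13 / 147.44 = 3.48%.
Labor force participation rate = 147.44 / 198.79 = 74.17%.

Unemployment rate ≈ 3.48%; labor force participation rate ≈ 74.17%.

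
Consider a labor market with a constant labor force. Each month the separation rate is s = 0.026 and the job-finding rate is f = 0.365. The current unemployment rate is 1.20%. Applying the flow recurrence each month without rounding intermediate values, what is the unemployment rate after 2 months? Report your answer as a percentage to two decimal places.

With a fixed labor force, u_{t+1} = u_t + s·(1−u_t) − f·u_t = u_t·(1−s−f) + s.
Here 1−s−f = 0.609 and s = 0.026.
u_1 = 0.012000 × 0.609 + 0.026 = 0.033308.
u_2 = 0.033308 × 0.609 + 0.026 = 0.046285.

Unemployment rate after two months ≈ 4.63%.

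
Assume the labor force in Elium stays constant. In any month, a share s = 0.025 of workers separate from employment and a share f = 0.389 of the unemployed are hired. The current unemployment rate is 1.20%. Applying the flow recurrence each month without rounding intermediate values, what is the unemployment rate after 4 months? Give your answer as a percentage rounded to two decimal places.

With a fixed labor force, u_{t+1} = u_t + s·(1−u_t) − f·u_t = u_t·(1−s−f) + s.
Here 1−s−f = 0.586 and s = 0.025.
u_1 = 0.012000 × 0.586 + 0.025 = 0.032032.
u_2 = 0.032032 × 0.586 + 0.025 = 0.043771.
u_3 = 0.043771 × 0.586 + 0.025 = 0.050650.
u_4 = 0.050650 × 0.586 + 0.025 = 0.054681.

Unemployment rate after four months ≈ 5.47%.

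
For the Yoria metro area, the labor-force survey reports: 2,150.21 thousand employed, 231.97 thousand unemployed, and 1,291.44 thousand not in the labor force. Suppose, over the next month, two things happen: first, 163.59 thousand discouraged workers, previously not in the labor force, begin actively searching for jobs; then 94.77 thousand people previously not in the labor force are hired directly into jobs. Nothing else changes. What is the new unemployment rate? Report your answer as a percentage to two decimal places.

New unemployment rate ≈ 14.98%.

Initially, labor force = 2,150.21 + 231.97 = 2,382.18 thousand, so u = 231.97/2,382.18 = 9.74%.
After the first change, unemployed and labor force both rise by 163.59 → E = 2,150.21, U = 395.56, labor force = 2,545.77 thousand.
After the second change, employed and labor force both rise by 94.77; unemployed unchanged → E = 2,244.98, U = 395.56, labor force = 2,640.54 thousand.
New unemployment rate = 395.56 / 2,640.54 = 14.98%.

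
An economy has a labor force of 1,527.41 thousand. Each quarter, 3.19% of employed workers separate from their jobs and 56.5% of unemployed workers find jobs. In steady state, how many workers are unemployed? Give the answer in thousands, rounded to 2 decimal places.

About 81.63 thousand are unemployed in steady state.

Steady-state unemployment rate u* = s/(s+f) = 3.19/(3.19+56.5) = 0.053443.
Unemployed = u* × labor force = 0.053443 × 1,527.41 ≈ 81.63 thousand.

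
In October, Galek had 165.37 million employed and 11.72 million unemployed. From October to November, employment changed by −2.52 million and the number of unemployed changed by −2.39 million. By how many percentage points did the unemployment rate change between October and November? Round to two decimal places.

The unemployment rate changed by −1.20 percentage points.

October: labor force = 165.37 + 11.72 = 177.09; u = 11.72/177.09 = 6.62%.
November: labor force = 162.85 + 9.33 = 172.18; u = 9.33/172.18 = 5.42%.
Change = 5.42% − 6.62% = −1.20 pp.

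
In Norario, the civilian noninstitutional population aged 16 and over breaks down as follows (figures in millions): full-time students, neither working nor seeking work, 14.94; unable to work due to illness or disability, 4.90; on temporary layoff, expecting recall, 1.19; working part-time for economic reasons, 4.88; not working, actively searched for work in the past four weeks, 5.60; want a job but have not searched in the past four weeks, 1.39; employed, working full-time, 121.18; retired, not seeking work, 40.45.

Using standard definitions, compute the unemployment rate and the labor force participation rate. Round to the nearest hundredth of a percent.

Unemployment rate ≈ 5.11%; labor force participation rate ≈ 68.29%.

Employed = 4.88 + 121.18 = 126.06 million (anyone who worked, including part-time for economic reasons, counts as employed).
Unemployed = 1.19 + 5.60 = 6.79 million (jobless and actively searching, or on temporary layoff).
Labor force = 126.06 + 6.79 = 132.85 million.
Not in labor force = 14.94 + 4.90 + 1.39 + 40.45 = 61.68 million (those not working and not actively searching are outside the labor force — including those who want a job but have given up searching).
Civilian working-age population = 132.85 + 61.68 = 194.53 million.
Unemployment rate = 6.79 / 132.85 = 5.11%.
Labor force participation rate = 132.85 / 194.53 = 68.29%.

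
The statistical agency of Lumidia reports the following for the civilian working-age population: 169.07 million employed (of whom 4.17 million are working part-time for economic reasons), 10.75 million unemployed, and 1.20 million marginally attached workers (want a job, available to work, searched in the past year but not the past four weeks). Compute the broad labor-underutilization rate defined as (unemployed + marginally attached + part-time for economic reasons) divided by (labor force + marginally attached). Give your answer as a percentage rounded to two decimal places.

Labor force = 169.07 + 10.75 = 179.82 million.
Numerator = 10.75 + 1.20 + 4.17 = 16.12 million.
Denominator = 179.82 + 1.20 = 181.02 million.
Broad rate = 16.12 / 181.02 = 8.91%.

Broad underutilization rate ≈ 8.91%.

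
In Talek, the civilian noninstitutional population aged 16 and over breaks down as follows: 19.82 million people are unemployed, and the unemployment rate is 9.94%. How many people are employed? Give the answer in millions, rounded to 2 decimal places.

Labor force = U / u = 19.82 / 0.0994 ≈ 199.40 million.
Employed = labor force − unemployed = 199.40 − 19.82 = 179.58 million.

About 179.58 million are employed.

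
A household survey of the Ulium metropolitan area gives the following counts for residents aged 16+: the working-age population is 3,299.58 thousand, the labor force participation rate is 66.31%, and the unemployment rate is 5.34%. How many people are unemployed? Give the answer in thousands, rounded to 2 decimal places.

About 116.84 thousand are unemployed.

Labor force = 0.6631 × 3,299.58 = 2,187.95 thousand.
Unemployed = 0.0534 × 2,187.95 ≈ 116.84 thousand.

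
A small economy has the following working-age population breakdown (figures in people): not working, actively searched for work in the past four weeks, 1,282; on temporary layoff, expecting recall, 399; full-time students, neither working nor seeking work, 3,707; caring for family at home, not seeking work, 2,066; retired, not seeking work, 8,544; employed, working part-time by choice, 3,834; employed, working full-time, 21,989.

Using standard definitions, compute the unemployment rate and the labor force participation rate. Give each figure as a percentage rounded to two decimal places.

Employed = 3,834 + 21,989 = 25,823.
Unemployed = 1,282 + 399 = 1,681 (jobless and actively searching, or on temporary layoff).
Labor force = 25,823 + 1,681 = 27,504.
Not in labor force = 3,707 + 2,066 + 8,544 = 14,317 (those not working and not actively searching are outside the labor force).
Civilian working-age population = 27,504 + 14,317 = 41,821.
Unemployment rate = 1,681 / 27,504 = 6.11%.
Labor force participation rate = 27,504 / 41,821 = 65.77%.

Unemployment rate ≈ 6.11%; labor force participation rate ≈ 65.77%.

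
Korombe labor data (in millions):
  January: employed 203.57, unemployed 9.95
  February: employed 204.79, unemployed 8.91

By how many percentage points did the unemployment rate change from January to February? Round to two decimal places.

January: labor force = 203.57 + 9.95 = 213.52; u = 9.95/213.52 = 4.66%.
February: labor force = 204.79 + 8.91 = 213.70; u = 8.91/213.70 = 4.17%.
Change = 4.17% − 4.66% = −0.49 pp.

The unemployment rate changed by −0.49 percentage points.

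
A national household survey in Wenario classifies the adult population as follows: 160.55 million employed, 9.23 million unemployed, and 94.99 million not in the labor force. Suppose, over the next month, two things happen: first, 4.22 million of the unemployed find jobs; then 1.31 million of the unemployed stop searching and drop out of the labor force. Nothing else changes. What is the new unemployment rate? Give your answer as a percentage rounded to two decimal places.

New unemployment rate ≈ 2.20%.

Initially, labor force = 160.55 + 9.23 = 169.78 million, so u = 9.23/169.78 = 5.44%.
After the first change, unemployed falls and employed rises by 4.22; labor force unchanged → E = 164.77, U = 5.01, labor force = 169.78 million.
After the second change, unemployed and labor force both fall by 1.31 → E = 164.77, U = 3.70, labor force = 168.47 million.
New unemployment rate = 3.70 / 168.47 = 2.20%.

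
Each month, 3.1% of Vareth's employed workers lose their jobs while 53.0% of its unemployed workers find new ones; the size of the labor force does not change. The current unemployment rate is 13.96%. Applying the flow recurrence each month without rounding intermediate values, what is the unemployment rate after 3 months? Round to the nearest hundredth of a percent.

With a fixed labor force, u_{t+1} = u_t + s·(1−u_t) − f·u_t = u_t·(1−s−f) + s.
Here 1−s−f = 0.439 and s = 0.031.
u_1 = 0.139600 × 0.439 + 0.031 = 0.092284.
u_2 = 0.092284 × 0.439 + 0.031 = 0.071513.
u_3 = 0.071513 × 0.439 + 0.031 = 0.062394.

Unemployment rate after three months ≈ 6.24%.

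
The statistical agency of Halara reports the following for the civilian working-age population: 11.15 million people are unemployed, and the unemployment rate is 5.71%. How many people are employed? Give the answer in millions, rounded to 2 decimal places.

About 184.12 million are employed.

Labor force = U / u = 11.15 / 0.0571 ≈ 195.27 million.
Employed = labor force − unemployed = 195.27 − 11.15 = 184.12 million.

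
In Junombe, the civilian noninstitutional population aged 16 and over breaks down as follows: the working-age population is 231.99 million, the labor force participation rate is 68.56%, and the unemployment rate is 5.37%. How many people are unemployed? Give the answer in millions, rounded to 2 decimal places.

Labor force = 0.6856 × 231.99 = 159.05 million.
Unemployed = 0.0537 × 159.05 ≈ 8.54 million.

About 8.54 million are unemployed.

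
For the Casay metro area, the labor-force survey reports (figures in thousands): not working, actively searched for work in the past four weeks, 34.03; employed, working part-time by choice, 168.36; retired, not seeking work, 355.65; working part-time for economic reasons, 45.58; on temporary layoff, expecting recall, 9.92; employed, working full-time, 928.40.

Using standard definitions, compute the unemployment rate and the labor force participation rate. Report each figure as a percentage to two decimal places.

Unemployment rate ≈ 3.70%; labor force participation rate ≈ 76.93%.

Employed = 168.36 + 45.58 + 928.40 = 1,142.34 thousand (anyone who worked, including part-time for economic reasons, counts as employed).
Unemployed = 34.03 + 9.92 = 43.95 thousand (jobless and actively searching, or on temporary layoff).
Labor force = 1,142.34 + 43.95 = 1,186.29 thousand.
Not in labor force = 355.65 thousand (those not working and not actively searching are outside the labor force).
Civilian working-age population = 1,186.29 + 355.65 = 1,541.94 thousand.
Unemployment rate = 43.95 / 1,186.29 = 3.70%.
Labor force participation rate = 1,186.29 / 1,541.94 = 76.93%.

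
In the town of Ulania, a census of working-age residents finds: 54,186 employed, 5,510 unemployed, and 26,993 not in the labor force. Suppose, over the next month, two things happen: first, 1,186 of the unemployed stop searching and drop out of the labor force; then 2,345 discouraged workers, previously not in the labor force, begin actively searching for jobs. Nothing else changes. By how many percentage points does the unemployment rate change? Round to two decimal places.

Initially, labor force = 54,186 + 5,510 = 59,696, so u = 5,510/59,696 = 9.23%.
After the first change, unemployed and labor force both fall by 1,186 → E = 54,186, U = 4,324, labor force = 58,510.
After the second change, unemployed and labor force both rise by 2,345 → E = 54,186, U = 6,669, labor force = 60,855.
New unemployment rate = 6,669 / 60,855 = 10.96%.
Change = 10.96% − 9.23% = +1.73 percentage points.

The unemployment rate changes by +1.73 percentage points.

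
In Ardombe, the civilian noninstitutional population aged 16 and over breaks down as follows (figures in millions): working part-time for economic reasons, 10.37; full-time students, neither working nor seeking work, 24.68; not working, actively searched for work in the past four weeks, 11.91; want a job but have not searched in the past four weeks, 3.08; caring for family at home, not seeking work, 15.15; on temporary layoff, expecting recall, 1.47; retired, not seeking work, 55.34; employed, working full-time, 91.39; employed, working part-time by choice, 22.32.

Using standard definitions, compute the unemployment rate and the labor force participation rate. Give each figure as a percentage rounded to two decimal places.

Unemployment rate ≈ 9.73%; labor force participation rate ≈ 58.32%.

Employed = 10.37 + 91.39 + 22.32 = 124.08 million (anyone who worked, including part-time for economic reasons, counts as employed).
Unemployed = 11.91 + 1.47 = 13.38 million (jobless and actively searching, or on temporary layoff).
Labor force = 124.08 + 13.38 = 137.46 million.
Not in labor force = 24.68 + 3.08 + 15.15 + 55.34 = 98.25 million (those not working and not actively searching are outside the labor force — including those who want a job but have given up searching).
Civilian working-age population = 137.46 + 98.25 = 235.71 million.
Unemployment rate = 13.38 / 137.46 = 9.73%.
Labor force participation rate = 137.46 / 235.71 = 58.32%.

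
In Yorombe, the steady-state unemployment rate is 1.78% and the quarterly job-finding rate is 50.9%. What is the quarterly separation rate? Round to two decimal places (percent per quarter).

Separation rate ≈ 0.92% per quarter.

From u* = s/(s+f): s = u·f/(1−u).
s = 0.0178 × 50.9 / (1 − 0.0178) = 0.9060 / 0.9822 ≈ 0.92% per quarter.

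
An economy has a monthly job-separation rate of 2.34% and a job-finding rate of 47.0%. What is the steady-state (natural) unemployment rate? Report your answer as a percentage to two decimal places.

Steady-state unemployment rate ≈ 4.74%.

At steady state the flows balance: s·E = f·U, so U/(E+U) = s/(s+f).
u* = 2.34 / (2.34 + 47.0) = 2.34 / 49.34 = 4.74%.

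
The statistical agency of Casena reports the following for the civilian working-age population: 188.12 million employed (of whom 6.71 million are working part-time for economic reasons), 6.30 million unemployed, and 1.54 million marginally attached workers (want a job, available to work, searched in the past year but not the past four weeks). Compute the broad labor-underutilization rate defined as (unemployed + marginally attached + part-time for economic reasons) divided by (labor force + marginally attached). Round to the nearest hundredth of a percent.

Broad underutilization rate ≈ 7.42%.

Labor force = 188.12 + 6.30 = 194.42 million.
Numerator = 6.30 + 1.54 + 6.71 = 14.55 million.
Denominator = 194.42 + 1.54 = 195.96 million.
Broad rate = 14.55 / 195.96 = 7.42%.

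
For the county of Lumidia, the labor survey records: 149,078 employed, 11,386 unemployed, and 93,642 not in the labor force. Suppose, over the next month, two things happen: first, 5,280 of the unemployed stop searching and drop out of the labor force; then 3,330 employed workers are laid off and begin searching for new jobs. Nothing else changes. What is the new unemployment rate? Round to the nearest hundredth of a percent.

Initially, labor force = 149,078 + 11,386 = 160,464, so u = 11,386/160,464 = 7.10%.
After the first change, unemployed and labor force both fall by 5,280 → E = 149,078, U = 6,106, labor force = 155,184.
After the second change, employed falls and unemployed rises by 3,330; labor force unchanged → E = 145,748, U = 9,436, labor force = 155,184.
New unemployment rate = 9,436 / 155,184 = 6.08%.

New unemployment rate ≈ 6.08%.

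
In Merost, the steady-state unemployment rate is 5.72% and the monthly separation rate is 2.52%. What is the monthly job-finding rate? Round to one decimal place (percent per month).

Job-finding rate ≈ 41.5% per month.

From u* = s/(s+f): f = s·(1−u)/u.
f = 2.52 × (1 − 0.0572) / 0.0572 = 2.3759 / 0.0572 ≈ 41.5% per month.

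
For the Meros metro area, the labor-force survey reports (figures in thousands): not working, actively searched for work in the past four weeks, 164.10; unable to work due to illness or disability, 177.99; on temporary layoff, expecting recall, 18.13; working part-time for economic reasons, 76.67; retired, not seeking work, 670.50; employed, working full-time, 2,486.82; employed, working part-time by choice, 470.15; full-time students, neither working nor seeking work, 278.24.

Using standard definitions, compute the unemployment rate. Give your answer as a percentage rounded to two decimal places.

Employed = 76.67 + 2,486.82 + 470.15 = 3,033.64 thousand (anyone who worked, including part-time for economic reasons, counts as employed).
Unemployed = 164.10 + 18.13 = 182.23 thousand (jobless and actively searching, or on temporary layoff).
Labor force = 3,033.64 + 182.23 = 3,215.87 thousand.
Unemployment rate = 182.23 / 3,215.87 = 5.67%.

Unemployment rate ≈ 5.67%.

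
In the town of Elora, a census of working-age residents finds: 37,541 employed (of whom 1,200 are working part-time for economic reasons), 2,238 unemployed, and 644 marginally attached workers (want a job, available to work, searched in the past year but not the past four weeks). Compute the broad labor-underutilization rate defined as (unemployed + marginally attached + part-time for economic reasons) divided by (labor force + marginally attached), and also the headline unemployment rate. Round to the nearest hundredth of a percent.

Broad underutilization rate ≈ 10.10%; headline unemployment rate ≈ 5.63%.

Labor force = 37,541 + 2,238 = 39,779.
Numerator = 2,238 + 644 + 1,200 = 4,082.
Denominator = 39,779 + 644 = 40,423.
Broad rate = 4,082 / 40,423 = 10.10%.
Headline unemployment rate = 2,238 / 39,779 = 5.63%.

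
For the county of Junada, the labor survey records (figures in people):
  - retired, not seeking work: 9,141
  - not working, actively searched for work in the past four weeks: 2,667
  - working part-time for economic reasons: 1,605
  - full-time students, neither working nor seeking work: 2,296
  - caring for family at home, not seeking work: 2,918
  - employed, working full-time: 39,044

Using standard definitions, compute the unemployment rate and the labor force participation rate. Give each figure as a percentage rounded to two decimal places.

Unemployment rate ≈ 6.16%; labor force participation rate ≈ 75.11%.

Employed = 1,605 + 39,044 = 40,649 (anyone who worked, including part-time for economic reasons, counts as employed).
Unemployed = 2,667.
Labor force = 40,649 + 2,667 = 43,316.
Not in labor force = 9,141 + 2,296 + 2,918 = 14,355 (those not working and not actively searching are outside the labor force).
Civilian working-age population = 43,316 + 14,355 = 57,671.
Unemployment rate = 2,667 / 43,316 = 6.16%.
Labor force participation rate = 43,316 / 57,671 = 75.11%.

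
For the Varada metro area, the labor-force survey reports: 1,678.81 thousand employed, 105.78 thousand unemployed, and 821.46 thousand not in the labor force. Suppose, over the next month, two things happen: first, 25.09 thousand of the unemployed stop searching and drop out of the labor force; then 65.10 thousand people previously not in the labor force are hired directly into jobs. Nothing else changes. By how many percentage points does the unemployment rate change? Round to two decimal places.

Initially, labor force = 1,678.81 + 105.78 = 1,784.59 thousand, so u = 105.78/1,784.59 = 5.93%.
After the first change, unemployed and labor force both fall by 25.09 → E = 1,678.81, U = 80.69, labor force = 1,759.50 thousand.
After the second change, employed and labor force both rise by 65.10; unemployed unchanged → E = 1,743.91, U = 80.69, labor force = 1,824.60 thousand.
New unemployment rate = 80.69 / 1,824.60 = 4.42%.
Change = 4.42% − 5.93% = −1.51 percentage points.

The unemployment rate changes by −1.51 percentage points.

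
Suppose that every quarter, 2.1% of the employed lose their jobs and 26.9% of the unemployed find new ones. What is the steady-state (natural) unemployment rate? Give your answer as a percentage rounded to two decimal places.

At steady state the flows balance: s·E = f·U, so U/(E+U) = s/(s+f).
u* = 2.1 / (2.1 + 26.9) = 2.1 / 29.00 = 7.24%.

Steady-state unemployment rate ≈ 7.24%.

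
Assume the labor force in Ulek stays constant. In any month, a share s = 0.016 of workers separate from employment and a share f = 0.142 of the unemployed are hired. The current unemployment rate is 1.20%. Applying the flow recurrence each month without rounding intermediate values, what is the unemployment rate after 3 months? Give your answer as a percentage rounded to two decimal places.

With a fixed labor force, u_{t+1} = u_t + s·(1−u_t) − f·u_t = u_t·(1−s−f) + s.
Here 1−s−f = 0.842 and s = 0.016.
u_1 = 0.012000 × 0.842 + 0.016 = 0.026104.
u_2 = 0.026104 × 0.842 + 0.016 = 0.037980.
u_3 = 0.037980 × 0.842 + 0.016 = 0.047979.

Unemployment rate after three months ≈ 4.80%.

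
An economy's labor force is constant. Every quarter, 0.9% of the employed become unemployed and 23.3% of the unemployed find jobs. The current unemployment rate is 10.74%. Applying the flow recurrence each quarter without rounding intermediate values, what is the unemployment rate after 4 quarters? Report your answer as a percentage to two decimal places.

With a fixed labor force, u_{t+1} = u_t + s·(1−u_t) − f·u_t = u_t·(1−s−f) + s.
Here 1−s−f = 0.758 and s = 0.009.
u_1 = 0.107400 × 0.758 + 0.009 = 0.090409.
u_2 = 0.090409 × 0.758 + 0.009 = 0.077530.
u_3 = 0.077530 × 0.758 + 0.009 = 0.067768.
u_4 = 0.067768 × 0.758 + 0.009 = 0.060368.

Unemployment rate after four quarters ≈ 6.04%.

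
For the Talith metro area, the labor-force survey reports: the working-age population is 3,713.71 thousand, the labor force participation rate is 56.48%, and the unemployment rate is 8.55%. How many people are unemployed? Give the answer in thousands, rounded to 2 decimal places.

Labor force = 0.5648 × 3,713.71 = 2,097.50 thousand.
Unemployed = 0.0855 × 2,097.50 ≈ 179.34 thousand.

About 179.34 thousand are unemployed.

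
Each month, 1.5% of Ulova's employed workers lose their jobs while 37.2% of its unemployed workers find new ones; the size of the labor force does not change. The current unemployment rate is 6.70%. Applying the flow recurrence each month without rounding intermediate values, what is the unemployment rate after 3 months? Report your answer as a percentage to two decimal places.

With a fixed labor force, u_{t+1} = u_t + s·(1−u_t) − f·u_t = u_t·(1−s−f) + s.
Here 1−s−f = 0.613 and s = 0.015.
u_1 = 0.067000 × 0.613 + 0.015 = 0.056071.
u_2 = 0.056071 × 0.613 + 0.015 = 0.049372.
u_3 = 0.049372 × 0.613 + 0.015 = 0.045265.

Unemployment rate after three months ≈ 4.53%.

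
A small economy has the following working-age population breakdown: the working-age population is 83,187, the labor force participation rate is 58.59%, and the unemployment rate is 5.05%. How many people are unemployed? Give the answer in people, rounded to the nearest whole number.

Labor force = 0.5859 × 83,187 = 48,739.
Unemployed = 0.0505 × 48,739 ≈ 2,461.

About 2,461 are unemployed.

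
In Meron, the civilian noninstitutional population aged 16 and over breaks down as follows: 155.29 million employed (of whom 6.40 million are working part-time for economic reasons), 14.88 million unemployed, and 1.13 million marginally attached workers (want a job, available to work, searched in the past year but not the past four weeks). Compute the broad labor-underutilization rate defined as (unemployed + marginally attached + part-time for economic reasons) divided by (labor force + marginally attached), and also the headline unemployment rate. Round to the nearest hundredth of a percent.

Broad underutilization rate ≈ 13.08%; headline unemployment rate ≈ 8.74%.

Labor force = 155.29 + 14.88 = 170.17 million.
Numerator = 14.88 + 1.13 + 6.40 = 22.41 million.
Denominator = 170.17 + 1.13 = 171.30 million.
Broad rate = 22.41 / 171.30 = 13.08%.
Headline unemployment rate = 14.88 / 170.17 = 8.74%.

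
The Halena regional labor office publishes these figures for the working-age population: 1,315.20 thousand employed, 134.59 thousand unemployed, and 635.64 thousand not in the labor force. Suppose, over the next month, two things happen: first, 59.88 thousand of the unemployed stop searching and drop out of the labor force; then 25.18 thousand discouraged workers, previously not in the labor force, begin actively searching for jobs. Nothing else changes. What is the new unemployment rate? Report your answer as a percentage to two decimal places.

Initially, labor force = 1,315.20 + 134.59 = 1,449.79 thousand, so u = 134.59/1,449.79 = 9.28%.
After the first change, unemployed and labor force both fall by 59.88 → E = 1,315.20, U = 74.71, labor force = 1,389.91 thousand.
After the second change, unemployed and labor force both rise by 25.18 → E = 1,315.20, U = 99.89, labor force = 1,415.09 thousand.
New unemployment rate = 99.89 / 1,415.09 = 7.06%.

New unemployment rate ≈ 7.06%.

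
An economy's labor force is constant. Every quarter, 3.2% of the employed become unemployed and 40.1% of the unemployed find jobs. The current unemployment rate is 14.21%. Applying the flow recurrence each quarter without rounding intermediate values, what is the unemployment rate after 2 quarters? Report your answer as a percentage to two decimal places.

With a fixed labor force, u_{t+1} = u_t + s·(1−u_t) − f·u_t = u_t·(1−s−f) + s.
Here 1−s−f = 0.567 and s = 0.032.
u_1 = 0.142100 × 0.567 + 0.032 = 0.112571.
u_2 = 0.112571 × 0.567 + 0.032 = 0.095828.

Unemployment rate after two quarters ≈ 9.58%.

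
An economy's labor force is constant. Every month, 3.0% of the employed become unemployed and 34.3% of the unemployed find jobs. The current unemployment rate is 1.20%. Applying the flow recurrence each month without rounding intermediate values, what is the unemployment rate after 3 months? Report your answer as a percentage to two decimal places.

Unemployment rate after three months ≈ 6.36%.

With a fixed labor force, u_{t+1} = u_t + s·(1−u_t) − f·u_t = u_t·(1−s−f) + s.
Here 1−s−f = 0.627 and s = 0.030.
u_1 = 0.012000 × 0.627 + 0.030 = 0.037524.
u_2 = 0.037524 × 0.627 + 0.030 = 0.053528.
u_3 = 0.053528 × 0.627 + 0.030 = 0.063562.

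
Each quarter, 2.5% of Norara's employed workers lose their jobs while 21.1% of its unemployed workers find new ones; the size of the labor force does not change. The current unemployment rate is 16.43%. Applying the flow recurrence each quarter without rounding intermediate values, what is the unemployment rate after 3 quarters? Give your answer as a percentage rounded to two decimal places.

With a fixed labor force, u_{t+1} = u_t + s·(1−u_t) − f·u_t = u_t·(1−s−f) + s.
Here 1−s−f = 0.764 and s = 0.025.
u_1 = 0.164300 × 0.764 + 0.025 = 0.150525.
u_2 = 0.150525 × 0.764 + 0.025 = 0.140001.
u_3 = 0.140001 × 0.764 + 0.025 = 0.131961.

Unemployment rate after three quarters ≈ 13.20%.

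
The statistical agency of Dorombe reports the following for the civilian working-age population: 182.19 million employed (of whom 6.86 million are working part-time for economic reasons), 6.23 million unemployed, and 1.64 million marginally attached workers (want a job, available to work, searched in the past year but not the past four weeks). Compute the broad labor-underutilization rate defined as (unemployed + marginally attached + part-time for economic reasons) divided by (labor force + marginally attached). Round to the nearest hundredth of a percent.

Broad underutilization rate ≈ 7.75%.

Labor force = 182.19 + 6.23 = 188.42 million.
Numerator = 6.23 + 1.64 + 6.86 = 14.73 million.
Denominator = 188.42 + 1.64 = 190.06 million.
Broad rate = 14.73 / 190.06 = 7.75%.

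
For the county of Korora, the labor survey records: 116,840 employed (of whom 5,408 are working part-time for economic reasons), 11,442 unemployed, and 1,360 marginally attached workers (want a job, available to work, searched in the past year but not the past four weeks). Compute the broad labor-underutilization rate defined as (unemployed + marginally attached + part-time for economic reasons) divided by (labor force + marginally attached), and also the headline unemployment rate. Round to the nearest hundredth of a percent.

Broad underutilization rate ≈ 14.05%; headline unemployment rate ≈ 8.92%.

Labor force = 116,840 + 11,442 = 128,282.
Numerator = 11,442 + 1,360 + 5,408 = 18,210.
Denominator = 128,282 + 1,360 = 129,642.
Broad rate = 18,210 / 129,642 = 14.05%.
Headline unemployment rate = 11,442 / 128,282 = 8.92%.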